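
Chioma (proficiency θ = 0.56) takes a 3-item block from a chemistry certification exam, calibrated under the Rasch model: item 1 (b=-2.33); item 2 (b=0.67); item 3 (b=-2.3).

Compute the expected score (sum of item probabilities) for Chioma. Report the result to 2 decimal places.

2.37

P(θ) = 1 / (1 + exp(−(θ − b)))
P_1 = 1/(1+e^{-2.8900}) = 0.9473
P_2 = 1/(1+e^{0.1100}) = 0.4725
P_3 = 1/(1+e^{-2.8600}) = 0.9458
E[score] = 0.9473 + 0.4725 + 0.9458 = 2.3657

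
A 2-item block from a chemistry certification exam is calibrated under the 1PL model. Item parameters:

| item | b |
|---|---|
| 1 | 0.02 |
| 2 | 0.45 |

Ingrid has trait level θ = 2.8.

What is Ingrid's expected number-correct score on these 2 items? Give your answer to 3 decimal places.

P(θ) = 1 / (1 + exp(−(θ − b)))
P_1 = 1/(1+e^{-2.7800}) = 0.9416
P_2 = 1/(1+e^{-2.3500}) = 0.9129
E[score] = 0.9416 + 0.9129 = 1.8545

1.855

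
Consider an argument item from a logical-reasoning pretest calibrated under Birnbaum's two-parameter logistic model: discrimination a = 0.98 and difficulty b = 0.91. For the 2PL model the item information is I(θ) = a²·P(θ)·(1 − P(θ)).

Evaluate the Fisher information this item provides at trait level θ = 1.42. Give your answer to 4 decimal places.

P = 1/(1+e^{-0.4998}) = 0.6224
P(1−P) = 0.6224 × 0.3776 = 0.2350
I = a² × P(1−P) = 0.98² × 0.2350 = 0.22571

0.2257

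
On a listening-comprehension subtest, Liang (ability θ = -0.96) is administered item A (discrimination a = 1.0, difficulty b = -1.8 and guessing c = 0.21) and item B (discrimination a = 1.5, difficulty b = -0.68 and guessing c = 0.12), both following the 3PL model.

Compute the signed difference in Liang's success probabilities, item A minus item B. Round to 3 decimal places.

0.293

P(θ) = c + (1 − c) · 1 / (1 + exp(−a(θ − b)))
P_A = 0.7618
P_B = 0.4689
P_A − P_B = 0.2929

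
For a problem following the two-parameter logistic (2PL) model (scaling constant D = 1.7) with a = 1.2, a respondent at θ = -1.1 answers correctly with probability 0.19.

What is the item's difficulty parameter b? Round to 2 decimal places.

-0.39

P(θ) = 1 / (1 + exp(−D·a(θ − b)))
logit(0.19) = ln(0.19/0.81) = -1.4500
b = θ − logit/(1.7·a) = -1.1 − (-1.4500)/2.0400 = -0.3892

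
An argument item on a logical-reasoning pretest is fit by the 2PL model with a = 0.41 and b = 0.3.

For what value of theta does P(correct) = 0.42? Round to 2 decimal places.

P(theta) = 1 / (1 + exp(−a(theta − b)))
logit = ln(0.4200/0.5800) = -0.3228
theta = b + logit/(a) = 0.3 + (-0.3228)/0.4100 = -0.4873

-0.49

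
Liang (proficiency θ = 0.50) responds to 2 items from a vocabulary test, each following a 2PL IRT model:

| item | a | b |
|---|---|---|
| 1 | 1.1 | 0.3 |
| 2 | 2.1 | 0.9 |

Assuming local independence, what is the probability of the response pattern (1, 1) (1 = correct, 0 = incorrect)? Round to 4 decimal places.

P(θ) = 1 / (1 + exp(−a(θ − b)))
P_1 = 1/(1+e^{-0.2200}) = 0.5548
P_2 = 1/(1+e^{0.8400}) = 0.3015
L = P_1 × P_2 = 0.5548 × 0.3015 = 0.16729

0.1673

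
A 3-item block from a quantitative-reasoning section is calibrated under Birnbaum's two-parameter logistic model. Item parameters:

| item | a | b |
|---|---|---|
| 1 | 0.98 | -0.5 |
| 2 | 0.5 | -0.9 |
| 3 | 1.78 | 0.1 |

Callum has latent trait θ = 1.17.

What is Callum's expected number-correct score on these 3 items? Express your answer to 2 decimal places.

2.45

P(θ) = 1 / (1 + exp(−a(θ − b)))
P_1 = 1/(1+e^{-1.6366}) = 0.8371
P_2 = 1/(1+e^{-1.0350}) = 0.7379
P_3 = 1/(1+e^{-1.9046}) = 0.8704
E[score] = 0.8371 + 0.7379 + 0.8704 = 2.4454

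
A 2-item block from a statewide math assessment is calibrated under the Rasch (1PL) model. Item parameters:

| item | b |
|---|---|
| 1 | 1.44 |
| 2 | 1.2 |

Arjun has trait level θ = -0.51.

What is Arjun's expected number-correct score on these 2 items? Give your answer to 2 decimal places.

P(θ) = 1 / (1 + exp(−(θ − b)))
P_1 = 1/(1+e^{1.9500}) = 0.1246
P_2 = 1/(1+e^{1.7100}) = 0.1532
E[score] = 0.1246 + 0.1532 = 0.2777

0.28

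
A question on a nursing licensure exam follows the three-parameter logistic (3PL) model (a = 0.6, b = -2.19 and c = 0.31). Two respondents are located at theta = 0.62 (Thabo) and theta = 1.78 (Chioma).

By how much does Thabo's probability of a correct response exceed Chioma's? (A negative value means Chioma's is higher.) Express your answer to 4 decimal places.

P(theta) = c + (1 − c) · 1 / (1 + exp(−a(theta − b)))
P(Thabo) = 0.8922  [exponent 1.6860]
P(Chioma) = 0.9417  [exponent 2.3820]
Difference = 0.8922 − 0.9417 = -0.0495

-0.0495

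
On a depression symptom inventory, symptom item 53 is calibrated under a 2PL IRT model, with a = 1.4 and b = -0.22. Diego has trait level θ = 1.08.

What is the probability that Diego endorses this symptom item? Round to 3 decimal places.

P(θ) = 1 / (1 + exp(−a(θ − b)))
Exponent: 1.4 × (1.08 − (-0.22)) = 1.8200
1/(1 + e^{-1.8200}) = 0.8606

0.861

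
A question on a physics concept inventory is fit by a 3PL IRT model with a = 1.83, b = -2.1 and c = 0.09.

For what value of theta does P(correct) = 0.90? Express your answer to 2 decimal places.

P(theta) = c + (1 − c) · 1 / (1 + exp(−a(theta − b)))
Remove guessing floor: (0.90 − 0.09)/(1 − 0.09) = 0.8901
logit = ln(0.8901/0.1099) = 2.0919
theta = b + logit/(a) = -2.1 + 2.0919/1.8300 = -0.9569

-0.96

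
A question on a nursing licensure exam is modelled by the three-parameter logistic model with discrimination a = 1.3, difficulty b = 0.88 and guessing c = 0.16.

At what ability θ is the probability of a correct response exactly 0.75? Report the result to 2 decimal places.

P(θ) = c + (1 − c) · 1 / (1 + exp(−a(θ − b)))
Remove guessing floor: (0.75 − 0.16)/(1 − 0.16) = 0.7024
logit = ln(0.7024/0.2976) = 0.8587
θ = b + logit/(a) = 0.88 + 0.8587/1.3000 = 1.5405

1.54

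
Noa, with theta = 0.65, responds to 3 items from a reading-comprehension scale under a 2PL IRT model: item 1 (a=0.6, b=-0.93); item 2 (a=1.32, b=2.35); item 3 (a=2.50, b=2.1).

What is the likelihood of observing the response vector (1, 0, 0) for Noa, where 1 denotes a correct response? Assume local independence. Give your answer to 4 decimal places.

0.6347

P(theta) = 1 / (1 + exp(−a(theta − b)))
P_1 = 1/(1+e^{-0.9480}) = 0.7207
P_2 = 1/(1+e^{2.2440}) = 0.0959
P_3 = 1/(1+e^{3.6250}) = 0.0260
L = P_1 × (1−P_2) × (1−P_3) = 0.7207 × 0.9041 × 0.9740 = 0.63470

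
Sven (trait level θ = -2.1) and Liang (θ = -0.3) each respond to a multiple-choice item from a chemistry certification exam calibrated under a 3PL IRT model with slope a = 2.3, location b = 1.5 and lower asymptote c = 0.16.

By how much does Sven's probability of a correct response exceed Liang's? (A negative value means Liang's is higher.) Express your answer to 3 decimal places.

P(θ) = c + (1 − c) · 1 / (1 + exp(−a(θ − b)))
P(Sven) = 0.1602  [exponent -8.2800]
P(Liang) = 0.1732  [exponent -4.1400]
Difference = 0.1602 − 0.1732 = -0.0130

-0.013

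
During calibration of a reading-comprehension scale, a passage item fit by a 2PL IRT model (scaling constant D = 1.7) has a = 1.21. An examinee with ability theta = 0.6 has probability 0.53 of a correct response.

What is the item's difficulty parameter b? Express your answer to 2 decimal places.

0.54

P(theta) = 1 / (1 + exp(−D·a(theta − b)))
logit(0.53) = ln(0.53/0.47) = 0.1201
b = theta − logit/(1.7·a) = 0.6 − 0.1201/2.0570 = 0.5416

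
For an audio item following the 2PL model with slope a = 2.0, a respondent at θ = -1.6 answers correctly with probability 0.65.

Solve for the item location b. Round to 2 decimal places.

-1.91

P(θ) = 1 / (1 + exp(−a(θ − b)))
logit(0.65) = ln(0.65/0.35) = 0.6190
b = θ − logit/(a) = -1.6 − 0.6190/2.0000 = -1.9095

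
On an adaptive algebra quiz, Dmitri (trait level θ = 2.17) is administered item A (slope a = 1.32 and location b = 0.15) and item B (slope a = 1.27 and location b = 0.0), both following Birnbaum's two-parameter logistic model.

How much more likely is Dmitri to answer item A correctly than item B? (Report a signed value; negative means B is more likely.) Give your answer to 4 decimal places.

-0.0052

P(θ) = 1 / (1 + exp(−a(θ − b)))
P_A = 0.9350
P_B = 0.9402
P_A − P_B = -0.0052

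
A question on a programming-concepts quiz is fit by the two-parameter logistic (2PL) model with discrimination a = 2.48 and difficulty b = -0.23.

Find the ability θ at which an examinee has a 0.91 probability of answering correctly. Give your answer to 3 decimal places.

0.703

P(θ) = 1 / (1 + exp(−a(θ − b)))
logit = ln(0.9100/0.0900) = 2.3136
θ = b + logit/(a) = -0.23 + 2.3136/2.4800 = 0.7029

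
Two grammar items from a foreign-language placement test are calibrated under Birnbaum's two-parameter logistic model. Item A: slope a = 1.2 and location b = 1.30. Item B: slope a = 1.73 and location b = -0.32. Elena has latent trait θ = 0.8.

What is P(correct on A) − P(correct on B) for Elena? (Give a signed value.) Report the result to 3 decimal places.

P(θ) = 1 / (1 + exp(−a(θ − b)))
P_A = 0.3543
P_B = 0.8741
P_A − P_B = -0.5197

-0.520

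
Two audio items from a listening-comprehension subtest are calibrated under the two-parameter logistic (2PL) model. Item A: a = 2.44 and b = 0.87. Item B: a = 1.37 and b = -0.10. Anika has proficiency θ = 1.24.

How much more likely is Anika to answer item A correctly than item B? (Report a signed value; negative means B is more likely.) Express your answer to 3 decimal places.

P(θ) = 1 / (1 + exp(−a(θ − b)))
P_A = 0.7115
P_B = 0.8625
P_A − P_B = -0.1509

-0.151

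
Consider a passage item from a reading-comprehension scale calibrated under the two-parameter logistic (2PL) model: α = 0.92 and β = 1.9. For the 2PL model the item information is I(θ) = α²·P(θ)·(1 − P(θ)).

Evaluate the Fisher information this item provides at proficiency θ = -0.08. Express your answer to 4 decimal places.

0.1014

P = 1/(1+e^{1.8216}) = 0.1392
P(1−P) = 0.1392 × 0.8608 = 0.1199
I = α² × P(1−P) = 0.92² × 0.1199 = 0.10144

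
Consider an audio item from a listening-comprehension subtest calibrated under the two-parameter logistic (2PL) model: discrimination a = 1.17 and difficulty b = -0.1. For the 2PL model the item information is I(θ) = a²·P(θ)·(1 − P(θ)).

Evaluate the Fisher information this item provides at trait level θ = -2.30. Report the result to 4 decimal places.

0.0901

P = 1/(1+e^{2.5740}) = 0.0708
P(1−P) = 0.0708 × 0.9292 = 0.0658
I = a² × P(1−P) = 1.17² × 0.0658 = 0.09009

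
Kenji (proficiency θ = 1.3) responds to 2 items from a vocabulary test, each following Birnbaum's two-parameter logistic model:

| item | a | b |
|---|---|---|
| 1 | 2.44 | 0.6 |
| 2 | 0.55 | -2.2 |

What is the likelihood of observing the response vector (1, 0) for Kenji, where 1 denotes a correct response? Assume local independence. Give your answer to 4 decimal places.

0.1078

P(θ) = 1 / (1 + exp(−a(θ − b)))
P_1 = 1/(1+e^{-1.7080}) = 0.8466
P_2 = 1/(1+e^{-1.9250}) = 0.8727
L = P_1 × (1−P_2) = 0.8466 × 0.1273 = 0.10777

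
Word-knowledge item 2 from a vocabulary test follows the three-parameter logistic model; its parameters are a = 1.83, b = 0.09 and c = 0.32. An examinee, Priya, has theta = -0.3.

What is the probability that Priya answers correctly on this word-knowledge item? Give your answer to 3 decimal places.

0.544

P(theta) = c + (1 − c) · 1 / (1 + exp(−a(theta − b)))
Exponent: 1.83 × (-0.3 − 0.09) = -0.7137
1/(1 + e^{0.7137}) = 0.3288
P = 0.32 + 0.68 × 0.3288 = 0.5436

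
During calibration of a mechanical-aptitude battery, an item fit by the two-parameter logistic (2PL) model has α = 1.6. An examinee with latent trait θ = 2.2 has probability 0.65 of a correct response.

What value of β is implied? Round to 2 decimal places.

P(θ) = 1 / (1 + exp(−α(θ − β)))
logit(0.65) = ln(0.65/0.35) = 0.6190
β = θ − logit/(α) = 2.2 − 0.6190/1.6000 = 1.8131

1.81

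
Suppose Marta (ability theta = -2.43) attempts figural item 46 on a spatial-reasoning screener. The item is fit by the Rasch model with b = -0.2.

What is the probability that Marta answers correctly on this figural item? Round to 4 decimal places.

P(theta) = 1 / (1 + exp(−(theta − b)))
Exponent: (-2.43 − (-0.2)) = -2.2300
1/(1 + e^{2.2300}) = 0.0971
P = 0.0971

0.0971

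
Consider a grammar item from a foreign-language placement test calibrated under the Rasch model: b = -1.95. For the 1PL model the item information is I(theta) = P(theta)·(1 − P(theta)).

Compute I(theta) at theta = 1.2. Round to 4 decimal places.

0.0394

P = 1/(1+e^{-3.1500}) = 0.9589
P(1−P) = 0.9589 × 0.0411 = 0.0394
I = P(1−P) = 0.03940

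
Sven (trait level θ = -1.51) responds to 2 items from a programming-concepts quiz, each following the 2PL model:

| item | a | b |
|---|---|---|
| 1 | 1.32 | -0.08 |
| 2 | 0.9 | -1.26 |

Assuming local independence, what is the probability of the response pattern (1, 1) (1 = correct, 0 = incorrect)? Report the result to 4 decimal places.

0.0584

P(θ) = 1 / (1 + exp(−a(θ − b)))
P_1 = 1/(1+e^{1.8876}) = 0.1315
P_2 = 1/(1+e^{0.2250}) = 0.4440
L = P_1 × P_2 = 0.1315 × 0.4440 = 0.05839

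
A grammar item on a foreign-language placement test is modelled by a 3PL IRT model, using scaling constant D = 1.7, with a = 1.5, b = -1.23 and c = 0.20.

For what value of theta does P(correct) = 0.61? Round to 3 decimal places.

-1.210

P(theta) = c + (1 − c) · 1 / (1 + exp(−D·a(theta − b)))
Remove guessing floor: (0.61 − 0.20)/(1 − 0.20) = 0.5125
logit = ln(0.5125/0.4875) = 0.0500
theta = b + logit/(1.7·a) = -1.23 + 0.0500/2.5500 = -1.2104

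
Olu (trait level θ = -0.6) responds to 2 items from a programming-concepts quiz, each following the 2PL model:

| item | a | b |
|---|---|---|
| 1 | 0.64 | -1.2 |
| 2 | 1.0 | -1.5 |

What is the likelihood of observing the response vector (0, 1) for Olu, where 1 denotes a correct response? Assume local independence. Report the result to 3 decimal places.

P(θ) = 1 / (1 + exp(−a(θ − b)))
P_1 = 1/(1+e^{-0.3840}) = 0.5948
P_2 = 1/(1+e^{-0.9000}) = 0.7109
L = (1−P_1) × P_2 = 0.4052 × 0.7109 = 0.28805

0.288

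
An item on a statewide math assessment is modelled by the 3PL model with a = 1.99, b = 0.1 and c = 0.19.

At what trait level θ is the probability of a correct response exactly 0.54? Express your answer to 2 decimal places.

P(θ) = c + (1 − c) · 1 / (1 + exp(−a(θ − b)))
Remove guessing floor: (0.54 − 0.19)/(1 − 0.19) = 0.4321
logit = ln(0.4321/0.5679) = -0.2733
θ = b + logit/(a) = 0.1 + (-0.2733)/1.9900 = -0.0373

-0.04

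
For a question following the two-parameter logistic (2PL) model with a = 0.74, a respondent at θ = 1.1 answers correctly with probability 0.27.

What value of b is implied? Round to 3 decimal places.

2.444

P(θ) = 1 / (1 + exp(−a(θ − b)))
logit(0.27) = ln(0.27/0.73) = -0.9946
b = θ − logit/(a) = 1.1 − (-0.9946)/0.7400 = 2.4441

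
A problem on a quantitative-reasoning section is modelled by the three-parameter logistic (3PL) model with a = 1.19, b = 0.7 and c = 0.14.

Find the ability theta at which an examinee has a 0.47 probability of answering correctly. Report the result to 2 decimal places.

P(theta) = c + (1 − c) · 1 / (1 + exp(−a(theta − b)))
Remove guessing floor: (0.47 − 0.14)/(1 − 0.14) = 0.3837
logit = ln(0.3837/0.6163) = -0.4738
theta = b + logit/(a) = 0.7 + (-0.4738)/1.1900 = 0.3019

0.30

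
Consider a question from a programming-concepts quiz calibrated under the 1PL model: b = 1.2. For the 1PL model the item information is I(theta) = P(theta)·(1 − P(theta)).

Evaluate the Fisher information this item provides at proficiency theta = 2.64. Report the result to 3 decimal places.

0.155

P = 1/(1+e^{-1.4400}) = 0.8085
P(1−P) = 0.8085 × 0.1915 = 0.1549
I = P(1−P) = 0.15486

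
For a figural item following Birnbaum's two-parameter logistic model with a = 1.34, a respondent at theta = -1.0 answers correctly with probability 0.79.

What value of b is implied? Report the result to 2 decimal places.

-1.99

P(theta) = 1 / (1 + exp(−a(theta − b)))
logit(0.79) = ln(0.79/0.21) = 1.3249
b = theta − logit/(a) = -1.0 − 1.3249/1.3400 = -1.9888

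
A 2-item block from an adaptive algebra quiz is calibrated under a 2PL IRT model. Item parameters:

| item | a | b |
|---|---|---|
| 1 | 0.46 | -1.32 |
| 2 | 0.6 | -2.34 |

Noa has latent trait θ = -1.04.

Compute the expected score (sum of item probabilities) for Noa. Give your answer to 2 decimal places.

P(θ) = 1 / (1 + exp(−a(θ − b)))
P_1 = 1/(1+e^{-0.1288}) = 0.5322
P_2 = 1/(1+e^{-0.7800}) = 0.6857
E[score] = 0.5322 + 0.6857 = 1.2178

1.22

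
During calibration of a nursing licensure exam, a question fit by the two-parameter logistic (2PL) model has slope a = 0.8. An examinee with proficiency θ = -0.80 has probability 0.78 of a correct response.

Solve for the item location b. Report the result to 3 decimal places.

P(θ) = 1 / (1 + exp(−a(θ − b)))
logit(0.78) = ln(0.78/0.22) = 1.2657
b = θ − logit/(a) = -0.80 − 1.2657/0.8000 = -2.3821

-2.382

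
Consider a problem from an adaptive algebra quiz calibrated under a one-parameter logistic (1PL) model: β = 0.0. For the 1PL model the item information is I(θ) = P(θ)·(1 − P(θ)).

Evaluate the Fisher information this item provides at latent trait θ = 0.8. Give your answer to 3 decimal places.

0.214

P = 1/(1+e^{-0.8000}) = 0.6900
P(1−P) = 0.6900 × 0.3100 = 0.2139
I = P(1−P) = 0.21391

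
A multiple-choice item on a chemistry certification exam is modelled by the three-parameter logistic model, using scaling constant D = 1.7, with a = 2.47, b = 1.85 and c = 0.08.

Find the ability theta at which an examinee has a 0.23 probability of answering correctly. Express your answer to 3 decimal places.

1.460

P(theta) = c + (1 − c) · 1 / (1 + exp(−D·a(theta − b)))
Remove guessing floor: (0.23 − 0.08)/(1 − 0.08) = 0.1630
logit = ln(0.1630/0.8370) = -1.6358
theta = b + logit/(1.7·a) = 1.85 + (-1.6358)/4.1990 = 1.4604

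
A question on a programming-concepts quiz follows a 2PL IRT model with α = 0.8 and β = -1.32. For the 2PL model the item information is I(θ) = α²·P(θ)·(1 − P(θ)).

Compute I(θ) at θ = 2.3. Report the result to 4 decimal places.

0.0318

P = 1/(1+e^{-2.8960}) = 0.9476
P(1−P) = 0.9476 × 0.0524 = 0.0496
I = α² × P(1−P) = 0.8² × 0.0496 = 0.03175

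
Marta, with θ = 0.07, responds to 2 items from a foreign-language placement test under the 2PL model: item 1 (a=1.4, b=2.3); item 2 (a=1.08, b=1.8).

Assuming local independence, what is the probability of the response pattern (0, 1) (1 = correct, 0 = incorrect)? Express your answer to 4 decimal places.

0.1281

P(θ) = 1 / (1 + exp(−a(θ − b)))
P_1 = 1/(1+e^{3.1220}) = 0.0422
P_2 = 1/(1+e^{1.8684}) = 0.1337
L = (1−P_1) × P_2 = 0.9578 × 0.1337 = 0.12808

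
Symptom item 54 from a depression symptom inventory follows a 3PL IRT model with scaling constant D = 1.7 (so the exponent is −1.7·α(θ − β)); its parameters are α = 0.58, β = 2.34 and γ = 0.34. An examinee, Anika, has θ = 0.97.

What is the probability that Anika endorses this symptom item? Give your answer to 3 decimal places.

0.476

P(θ) = γ + (1 − γ) · 1 / (1 + exp(−D·α(θ − β)))
Exponent: 1.7 × 0.58 × (0.97 − 2.34) = -1.3508
1/(1 + e^{1.3508}) = 0.2057
P = 0.34 + 0.66 × 0.2057 = 0.4758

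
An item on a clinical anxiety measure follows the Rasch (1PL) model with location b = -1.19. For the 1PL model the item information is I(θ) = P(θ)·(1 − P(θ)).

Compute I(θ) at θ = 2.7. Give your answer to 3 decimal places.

0.020

P = 1/(1+e^{-3.8900}) = 0.9800
P(1−P) = 0.9800 × 0.0200 = 0.0196
I = P(1−P) = 0.01963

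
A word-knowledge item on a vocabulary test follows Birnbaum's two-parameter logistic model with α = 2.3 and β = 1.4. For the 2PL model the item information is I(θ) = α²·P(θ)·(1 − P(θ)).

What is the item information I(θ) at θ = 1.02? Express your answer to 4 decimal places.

P = 1/(1+e^{0.8740}) = 0.2944
P(1−P) = 0.2944 × 0.7056 = 0.2077
I = α² × P(1−P) = 2.3² × 0.2077 = 1.09893

1.0989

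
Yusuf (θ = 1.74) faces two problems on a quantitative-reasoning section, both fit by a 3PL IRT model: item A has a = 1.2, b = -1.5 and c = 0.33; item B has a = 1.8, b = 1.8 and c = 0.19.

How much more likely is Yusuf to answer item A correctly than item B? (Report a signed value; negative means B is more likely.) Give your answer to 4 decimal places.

P(θ) = c + (1 − c) · 1 / (1 + exp(−a(θ − b)))
P_A = 0.9865
P_B = 0.5732
P_A − P_B = 0.4134

0.4134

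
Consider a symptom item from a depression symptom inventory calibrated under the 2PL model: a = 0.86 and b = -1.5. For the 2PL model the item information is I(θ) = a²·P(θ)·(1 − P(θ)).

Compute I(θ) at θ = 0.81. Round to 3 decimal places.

0.078

P = 1/(1+e^{-1.9866}) = 0.8794
P(1−P) = 0.8794 × 0.1206 = 0.1061
I = a² × P(1−P) = 0.86² × 0.1061 = 0.07845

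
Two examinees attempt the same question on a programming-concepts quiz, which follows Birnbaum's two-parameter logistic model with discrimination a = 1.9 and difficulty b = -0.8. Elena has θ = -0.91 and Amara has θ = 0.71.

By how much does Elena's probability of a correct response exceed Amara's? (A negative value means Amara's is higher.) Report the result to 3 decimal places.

-0.498

P(θ) = 1 / (1 + exp(−a(θ − b)))
P(Elena) = 0.4479  [exponent -0.2090]
P(Amara) = 0.9463  [exponent 2.8690]
Difference = 0.4479 − 0.9463 = -0.4984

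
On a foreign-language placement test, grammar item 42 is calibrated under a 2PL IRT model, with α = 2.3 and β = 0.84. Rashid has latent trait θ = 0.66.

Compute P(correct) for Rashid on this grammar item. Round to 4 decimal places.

0.3980

P(θ) = 1 / (1 + exp(−α(θ − β)))
Exponent: 2.3 × (0.66 − 0.84) = -0.4140
1/(1 + e^{0.4140}) = 0.3980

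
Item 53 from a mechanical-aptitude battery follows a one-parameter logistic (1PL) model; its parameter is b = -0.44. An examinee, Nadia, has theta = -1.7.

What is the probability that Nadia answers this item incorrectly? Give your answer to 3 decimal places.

P(theta) = 1 / (1 + exp(−(theta − b)))
Exponent: (-1.7 − (-0.44)) = -1.2600
1/(1 + e^{1.2600}) = 0.2210
P = 0.2210
P(incorrect) = 1 − 0.2210 = 0.7790

0.779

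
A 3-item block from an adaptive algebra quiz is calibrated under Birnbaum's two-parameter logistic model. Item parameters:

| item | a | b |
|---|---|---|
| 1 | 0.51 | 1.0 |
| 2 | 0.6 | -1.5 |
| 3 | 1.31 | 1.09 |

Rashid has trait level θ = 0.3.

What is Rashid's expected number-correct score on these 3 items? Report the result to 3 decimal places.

1.420

P(θ) = 1 / (1 + exp(−a(θ − b)))
P_1 = 1/(1+e^{0.3570}) = 0.4117
P_2 = 1/(1+e^{-1.0800}) = 0.7465
P_3 = 1/(1+e^{1.0349}) = 0.2621
E[score] = 0.4117 + 0.7465 + 0.2621 = 1.4203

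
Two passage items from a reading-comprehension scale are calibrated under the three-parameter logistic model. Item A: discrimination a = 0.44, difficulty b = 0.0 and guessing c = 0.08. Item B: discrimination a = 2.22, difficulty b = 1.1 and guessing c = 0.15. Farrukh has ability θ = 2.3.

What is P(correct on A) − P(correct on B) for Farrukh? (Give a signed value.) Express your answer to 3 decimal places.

-0.190

P(θ) = c + (1 − c) · 1 / (1 + exp(−a(θ − b)))
P_A = 0.7547
P_B = 0.9446
P_A − P_B = -0.1899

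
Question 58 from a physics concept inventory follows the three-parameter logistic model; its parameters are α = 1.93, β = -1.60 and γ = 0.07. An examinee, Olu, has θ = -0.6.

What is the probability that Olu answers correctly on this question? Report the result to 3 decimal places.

P(θ) = γ + (1 − γ) · 1 / (1 + exp(−α(θ − β)))
Exponent: 1.93 × (-0.6 − (-1.60)) = 1.9300
1/(1 + e^{-1.9300}) = 0.8732
P = 0.07 + 0.93 × 0.8732 = 0.8821

0.882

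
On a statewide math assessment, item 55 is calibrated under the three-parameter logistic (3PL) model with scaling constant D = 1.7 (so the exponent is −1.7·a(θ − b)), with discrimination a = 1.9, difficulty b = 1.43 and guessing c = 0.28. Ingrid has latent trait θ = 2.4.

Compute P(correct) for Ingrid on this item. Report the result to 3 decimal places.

P(θ) = c + (1 − c) · 1 / (1 + exp(−D·a(θ − b)))
Exponent: 1.7 × 1.9 × (2.4 − 1.43) = 3.1331
1/(1 + e^{-3.1331}) = 0.9582
P = 0.28 + 0.72 × 0.9582 = 0.9699

0.970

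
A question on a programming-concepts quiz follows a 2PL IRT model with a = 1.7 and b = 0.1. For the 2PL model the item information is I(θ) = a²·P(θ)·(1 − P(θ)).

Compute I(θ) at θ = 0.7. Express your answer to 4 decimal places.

0.5629

P = 1/(1+e^{-1.0200}) = 0.7350
P(1−P) = 0.7350 × 0.2650 = 0.1948
I = a² × P(1−P) = 1.7² × 0.1948 = 0.56294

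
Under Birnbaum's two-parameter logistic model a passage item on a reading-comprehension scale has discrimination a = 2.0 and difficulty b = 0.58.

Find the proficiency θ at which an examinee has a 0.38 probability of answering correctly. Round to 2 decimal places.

0.34

P(θ) = 1 / (1 + exp(−a(θ − b)))
logit = ln(0.3800/0.6200) = -0.4895
θ = b + logit/(a) = 0.58 + (-0.4895)/2.0000 = 0.3352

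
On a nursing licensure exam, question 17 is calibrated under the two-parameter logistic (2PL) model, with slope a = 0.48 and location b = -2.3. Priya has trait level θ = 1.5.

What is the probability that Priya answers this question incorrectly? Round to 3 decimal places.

P(θ) = 1 / (1 + exp(−a(θ − b)))
Exponent: 0.48 × (1.5 − (-2.3)) = 1.8240
1/(1 + e^{-1.8240}) = 0.8610
P(incorrect) = 1 − 0.8610 = 0.1390

0.139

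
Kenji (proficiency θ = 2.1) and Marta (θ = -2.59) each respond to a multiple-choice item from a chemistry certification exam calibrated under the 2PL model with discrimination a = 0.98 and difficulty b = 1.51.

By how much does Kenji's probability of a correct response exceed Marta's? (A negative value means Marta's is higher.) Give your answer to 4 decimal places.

P(θ) = 1 / (1 + exp(−a(θ − b)))
P(Kenji) = 0.6407  [exponent 0.5782]
P(Marta) = 0.0177  [exponent -4.0180]
Difference = 0.6407 − 0.0177 = 0.6230

0.6230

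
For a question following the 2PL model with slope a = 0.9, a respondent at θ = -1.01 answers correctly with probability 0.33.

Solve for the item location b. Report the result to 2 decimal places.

-0.22

P(θ) = 1 / (1 + exp(−a(θ − b)))
logit(0.33) = ln(0.33/0.67) = -0.7082
b = θ − logit/(a) = -1.01 − (-0.7082)/0.9000 = -0.2231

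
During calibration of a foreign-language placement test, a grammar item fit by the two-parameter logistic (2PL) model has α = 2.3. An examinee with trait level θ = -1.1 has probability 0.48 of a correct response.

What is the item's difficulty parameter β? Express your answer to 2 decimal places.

P(θ) = 1 / (1 + exp(−α(θ − β)))
logit(0.48) = ln(0.48/0.52) = -0.0800
β = θ − logit/(α) = -1.1 − (-0.0800)/2.3000 = -1.0652

-1.07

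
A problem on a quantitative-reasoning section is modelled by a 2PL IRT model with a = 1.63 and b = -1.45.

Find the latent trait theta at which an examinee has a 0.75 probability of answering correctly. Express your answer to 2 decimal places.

P(theta) = 1 / (1 + exp(−a(theta − b)))
logit = ln(0.7500/0.2500) = 1.0986
theta = b + logit/(a) = -1.45 + 1.0986/1.6300 = -0.7760

-0.78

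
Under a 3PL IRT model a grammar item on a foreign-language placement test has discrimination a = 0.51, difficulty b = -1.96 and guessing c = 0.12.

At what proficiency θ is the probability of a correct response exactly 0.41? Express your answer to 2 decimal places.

P(θ) = c + (1 − c) · 1 / (1 + exp(−a(θ − b)))
Remove guessing floor: (0.41 − 0.12)/(1 − 0.12) = 0.3295
logit = ln(0.3295/0.6705) = -0.7102
θ = b + logit/(a) = -1.96 + (-0.7102)/0.5100 = -3.3526

-3.35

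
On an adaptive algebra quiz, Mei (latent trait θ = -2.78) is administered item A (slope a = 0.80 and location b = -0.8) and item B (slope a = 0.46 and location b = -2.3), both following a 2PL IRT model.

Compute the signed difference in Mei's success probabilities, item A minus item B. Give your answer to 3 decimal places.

-0.275

P(θ) = 1 / (1 + exp(−a(θ − b)))
P_A = 0.1702
P_B = 0.4450
P_A − P_B = -0.2748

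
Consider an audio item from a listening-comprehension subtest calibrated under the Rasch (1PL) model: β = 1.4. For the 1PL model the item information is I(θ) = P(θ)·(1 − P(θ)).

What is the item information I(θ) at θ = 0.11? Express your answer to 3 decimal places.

P = 1/(1+e^{1.2900}) = 0.2159
P(1−P) = 0.2159 × 0.7841 = 0.1693
I = P(1−P) = 0.16926

0.169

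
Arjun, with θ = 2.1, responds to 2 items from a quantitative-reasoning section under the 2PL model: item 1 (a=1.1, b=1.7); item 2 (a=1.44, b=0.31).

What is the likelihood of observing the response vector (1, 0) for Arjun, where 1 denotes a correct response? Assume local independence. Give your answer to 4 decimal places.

0.0429

P(θ) = 1 / (1 + exp(−a(θ − b)))
P_1 = 1/(1+e^{-0.4400}) = 0.6083
P_2 = 1/(1+e^{-2.5776}) = 0.9294
L = P_1 × (1−P_2) = 0.6083 × 0.0706 = 0.04294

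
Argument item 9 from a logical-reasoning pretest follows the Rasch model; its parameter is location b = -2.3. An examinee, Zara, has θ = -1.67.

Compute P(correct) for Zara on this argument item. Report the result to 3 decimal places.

0.652

P(θ) = 1 / (1 + exp(−(θ − b)))
Exponent: (-1.67 − (-2.3)) = 0.6300
1/(1 + e^{-0.6300}) = 0.6525
P = 0.6525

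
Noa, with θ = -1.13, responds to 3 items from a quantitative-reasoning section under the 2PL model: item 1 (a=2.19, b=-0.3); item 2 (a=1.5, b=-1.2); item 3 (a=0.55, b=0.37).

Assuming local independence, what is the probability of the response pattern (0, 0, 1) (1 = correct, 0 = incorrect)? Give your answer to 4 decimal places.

P(θ) = 1 / (1 + exp(−a(θ − b)))
P_1 = 1/(1+e^{1.8177}) = 0.1397
P_2 = 1/(1+e^{-0.1050}) = 0.5262
P_3 = 1/(1+e^{0.8250}) = 0.3047
L = (1−P_1) × (1−P_2) × P_3 = 0.8603 × 0.4738 × 0.3047 = 0.12419

0.1242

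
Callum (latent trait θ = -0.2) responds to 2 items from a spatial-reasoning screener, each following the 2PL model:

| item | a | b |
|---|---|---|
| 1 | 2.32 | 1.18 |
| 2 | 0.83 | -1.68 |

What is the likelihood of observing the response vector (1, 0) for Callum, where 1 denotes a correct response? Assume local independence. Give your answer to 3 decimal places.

P(θ) = 1 / (1 + exp(−a(θ − b)))
P_1 = 1/(1+e^{3.2016}) = 0.0391
P_2 = 1/(1+e^{-1.2284}) = 0.7735
L = P_1 × (1−P_2) = 0.0391 × 0.2265 = 0.00886

0.009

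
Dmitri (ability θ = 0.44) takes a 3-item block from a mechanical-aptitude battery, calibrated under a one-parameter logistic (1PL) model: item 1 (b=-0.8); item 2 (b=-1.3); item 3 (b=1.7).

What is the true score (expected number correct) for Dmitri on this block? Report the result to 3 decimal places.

1.847

P(θ) = 1 / (1 + exp(−(θ − b)))
P_1 = 1/(1+e^{-1.2400}) = 0.7756
P_2 = 1/(1+e^{-1.7400}) = 0.8507
P_3 = 1/(1+e^{1.2600}) = 0.2210
E[score] = 0.7756 + 0.8507 + 0.2210 = 1.8472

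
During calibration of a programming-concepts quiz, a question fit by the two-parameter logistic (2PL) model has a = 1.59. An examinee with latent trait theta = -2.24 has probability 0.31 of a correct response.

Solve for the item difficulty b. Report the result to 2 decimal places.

-1.74

P(theta) = 1 / (1 + exp(−a(theta − b)))
logit(0.31) = ln(0.31/0.69) = -0.8001
b = theta − logit/(a) = -2.24 − (-0.8001)/1.5900 = -1.7368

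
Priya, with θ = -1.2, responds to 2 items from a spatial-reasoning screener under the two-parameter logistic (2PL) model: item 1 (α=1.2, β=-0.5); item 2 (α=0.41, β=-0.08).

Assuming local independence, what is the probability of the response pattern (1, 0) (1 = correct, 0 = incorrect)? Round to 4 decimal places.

0.1848

P(θ) = 1 / (1 + exp(−α(θ − β)))
P_1 = 1/(1+e^{0.8400}) = 0.3015
P_2 = 1/(1+e^{0.4592}) = 0.3872
L = P_1 × (1−P_2) = 0.3015 × 0.6128 = 0.18479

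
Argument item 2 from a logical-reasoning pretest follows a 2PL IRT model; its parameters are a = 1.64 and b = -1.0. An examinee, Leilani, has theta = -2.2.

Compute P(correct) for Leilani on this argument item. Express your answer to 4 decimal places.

0.1226

P(theta) = 1 / (1 + exp(−a(theta − b)))
Exponent: 1.64 × (-2.2 − (-1.0)) = -1.9680
1/(1 + e^{1.9680}) = 0.1226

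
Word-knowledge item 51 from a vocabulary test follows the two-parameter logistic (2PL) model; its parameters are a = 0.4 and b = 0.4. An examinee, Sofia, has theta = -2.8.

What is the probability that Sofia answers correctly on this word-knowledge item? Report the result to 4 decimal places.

P(theta) = 1 / (1 + exp(−a(theta − b)))
Exponent: 0.4 × (-2.8 − 0.4) = -1.2800
1/(1 + e^{1.2800}) = 0.2176

0.2176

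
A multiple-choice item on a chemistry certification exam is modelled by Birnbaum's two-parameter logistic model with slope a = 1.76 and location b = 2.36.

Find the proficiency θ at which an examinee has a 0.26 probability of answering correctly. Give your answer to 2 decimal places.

1.77

P(θ) = 1 / (1 + exp(−a(θ − b)))
logit = ln(0.2600/0.7400) = -1.0460
θ = b + logit/(a) = 2.36 + (-1.0460)/1.7600 = 1.7657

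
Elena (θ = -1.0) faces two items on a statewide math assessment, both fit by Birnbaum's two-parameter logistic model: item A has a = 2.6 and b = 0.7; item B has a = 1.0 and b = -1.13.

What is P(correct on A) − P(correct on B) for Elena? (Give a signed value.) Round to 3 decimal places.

-0.521

P(θ) = 1 / (1 + exp(−a(θ − b)))
P_A = 0.0119
P_B = 0.5325
P_A − P_B = -0.5206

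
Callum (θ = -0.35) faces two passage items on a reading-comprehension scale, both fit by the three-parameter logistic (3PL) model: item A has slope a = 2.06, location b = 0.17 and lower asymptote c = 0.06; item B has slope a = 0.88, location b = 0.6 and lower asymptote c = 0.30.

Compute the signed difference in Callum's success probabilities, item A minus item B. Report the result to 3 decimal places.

P(θ) = c + (1 − c) · 1 / (1 + exp(−a(θ − b)))
P_A = 0.2999
P_B = 0.5117
P_A − P_B = -0.2118

-0.212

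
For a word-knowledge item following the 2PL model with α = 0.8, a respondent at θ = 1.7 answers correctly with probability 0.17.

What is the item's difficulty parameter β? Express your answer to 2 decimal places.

3.68

P(θ) = 1 / (1 + exp(−α(θ − β)))
logit(0.17) = ln(0.17/0.83) = -1.5856
β = θ − logit/(α) = 1.7 − (-1.5856)/0.8000 = 3.6820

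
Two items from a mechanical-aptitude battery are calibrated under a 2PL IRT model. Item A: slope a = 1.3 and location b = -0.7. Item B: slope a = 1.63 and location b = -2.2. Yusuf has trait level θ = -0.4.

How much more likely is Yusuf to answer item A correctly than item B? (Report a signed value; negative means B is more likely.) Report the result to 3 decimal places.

-0.353

P(θ) = 1 / (1 + exp(−a(θ − b)))
P_A = 0.5963
P_B = 0.9495
P_A − P_B = -0.3532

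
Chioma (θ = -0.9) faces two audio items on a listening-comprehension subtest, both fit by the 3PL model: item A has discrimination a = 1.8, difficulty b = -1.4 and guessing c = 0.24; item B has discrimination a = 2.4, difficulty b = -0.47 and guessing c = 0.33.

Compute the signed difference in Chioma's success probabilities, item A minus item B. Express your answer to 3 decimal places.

0.274

P(θ) = c + (1 − c) · 1 / (1 + exp(−a(θ − b)))
P_A = 0.7803
P_B = 0.5060
P_A − P_B = 0.2743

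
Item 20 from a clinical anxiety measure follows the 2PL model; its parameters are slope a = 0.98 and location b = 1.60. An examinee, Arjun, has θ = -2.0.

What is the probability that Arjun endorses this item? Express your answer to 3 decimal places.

P(θ) = 1 / (1 + exp(−a(θ − b)))
Exponent: 0.98 × (-2.0 − 1.60) = -3.5280
1/(1 + e^{3.5280}) = 0.0285

0.029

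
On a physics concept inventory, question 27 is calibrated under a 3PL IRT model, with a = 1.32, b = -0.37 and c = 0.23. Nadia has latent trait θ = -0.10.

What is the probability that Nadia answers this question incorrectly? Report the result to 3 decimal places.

P(θ) = c + (1 − c) · 1 / (1 + exp(−a(θ − b)))
Exponent: 1.32 × (-0.10 − (-0.37)) = 0.3564
1/(1 + e^{-0.3564}) = 0.5882
P = 0.23 + 0.77 × 0.5882 = 0.6829
P(incorrect) = 1 − 0.6829 = 0.3171

0.317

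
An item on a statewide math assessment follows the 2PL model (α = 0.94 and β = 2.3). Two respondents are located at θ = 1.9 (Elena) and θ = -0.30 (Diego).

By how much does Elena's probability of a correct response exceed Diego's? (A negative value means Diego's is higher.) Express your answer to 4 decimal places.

P(θ) = 1 / (1 + exp(−α(θ − β)))
P(Elena) = 0.4071  [exponent -0.3760]
P(Diego) = 0.0799  [exponent -2.4440]
Difference = 0.4071 − 0.0799 = 0.3272

0.3272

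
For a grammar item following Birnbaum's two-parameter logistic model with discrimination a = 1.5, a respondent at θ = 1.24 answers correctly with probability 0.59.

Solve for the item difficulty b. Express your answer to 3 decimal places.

P(θ) = 1 / (1 + exp(−a(θ − b)))
logit(0.59) = ln(0.59/0.41) = 0.3640
b = θ − logit/(a) = 1.24 − 0.3640/1.5000 = 0.9974

0.997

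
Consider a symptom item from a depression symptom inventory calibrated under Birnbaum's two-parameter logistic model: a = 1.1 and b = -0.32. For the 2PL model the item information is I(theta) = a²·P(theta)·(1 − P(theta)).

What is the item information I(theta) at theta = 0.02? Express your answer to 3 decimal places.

P = 1/(1+e^{-0.3740}) = 0.5924
P(1−P) = 0.5924 × 0.4076 = 0.2415
I = a² × P(1−P) = 1.1² × 0.2415 = 0.29216

0.292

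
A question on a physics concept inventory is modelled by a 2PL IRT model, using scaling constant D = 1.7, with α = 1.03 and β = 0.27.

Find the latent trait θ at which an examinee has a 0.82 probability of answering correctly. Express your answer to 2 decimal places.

P(θ) = 1 / (1 + exp(−D·α(θ − β)))
logit = ln(0.8200/0.1800) = 1.5163
θ = β + logit/(1.7·α) = 0.27 + 1.5163/1.7510 = 1.1360

1.14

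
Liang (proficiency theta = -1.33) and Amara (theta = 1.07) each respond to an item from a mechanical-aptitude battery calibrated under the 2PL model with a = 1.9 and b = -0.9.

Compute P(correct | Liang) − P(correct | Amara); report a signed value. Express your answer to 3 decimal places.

-0.670

P(theta) = 1 / (1 + exp(−a(theta − b)))
P(Liang) = 0.3064  [exponent -0.8170]
P(Amara) = 0.9769  [exponent 3.7430]
Difference = 0.3064 − 0.9769 = -0.6705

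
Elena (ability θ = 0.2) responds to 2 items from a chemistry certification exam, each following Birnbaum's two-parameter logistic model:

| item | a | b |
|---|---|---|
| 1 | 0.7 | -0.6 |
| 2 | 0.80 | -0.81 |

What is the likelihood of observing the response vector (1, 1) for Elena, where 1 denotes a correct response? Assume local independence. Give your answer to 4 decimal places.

0.4402

P(θ) = 1 / (1 + exp(−a(θ − b)))
P_1 = 1/(1+e^{-0.5600}) = 0.6365
P_2 = 1/(1+e^{-0.8080}) = 0.6917
L = P_1 × P_2 = 0.6365 × 0.6917 = 0.44022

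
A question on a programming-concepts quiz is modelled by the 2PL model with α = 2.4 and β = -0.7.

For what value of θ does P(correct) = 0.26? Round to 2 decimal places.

-1.14

P(θ) = 1 / (1 + exp(−α(θ − β)))
logit = ln(0.2600/0.7400) = -1.0460
θ = β + logit/(α) = -0.7 + (-1.0460)/2.4000 = -1.1358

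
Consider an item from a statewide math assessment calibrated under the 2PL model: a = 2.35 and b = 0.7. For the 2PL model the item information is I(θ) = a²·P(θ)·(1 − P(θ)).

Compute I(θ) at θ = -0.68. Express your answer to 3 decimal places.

0.200

P = 1/(1+e^{3.2430}) = 0.0376
P(1−P) = 0.0376 × 0.9624 = 0.0362
I = a² × P(1−P) = 2.35² × 0.0362 = 0.19973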